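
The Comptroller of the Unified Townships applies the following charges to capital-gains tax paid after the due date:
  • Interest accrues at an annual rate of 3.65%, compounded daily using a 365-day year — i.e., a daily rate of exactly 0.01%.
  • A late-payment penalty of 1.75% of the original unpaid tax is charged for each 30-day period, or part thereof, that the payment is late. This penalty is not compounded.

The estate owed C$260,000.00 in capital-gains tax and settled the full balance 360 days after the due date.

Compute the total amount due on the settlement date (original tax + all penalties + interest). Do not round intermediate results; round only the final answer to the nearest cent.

C$324,130.03

Penalty periods: ⌈360/30⌉ = 12; penalty = 12 × 1.75% × C$260,000.00 = C$54,600.00
Interest: C$260,000.00 × ((1 + 0.0001)^360 − 1) = C$260,000.00 × 0.03665398… = C$9,530.0350…
Total = C$260,000.00 + C$54,600.0000 + C$9,530.0350… = C$324,130.03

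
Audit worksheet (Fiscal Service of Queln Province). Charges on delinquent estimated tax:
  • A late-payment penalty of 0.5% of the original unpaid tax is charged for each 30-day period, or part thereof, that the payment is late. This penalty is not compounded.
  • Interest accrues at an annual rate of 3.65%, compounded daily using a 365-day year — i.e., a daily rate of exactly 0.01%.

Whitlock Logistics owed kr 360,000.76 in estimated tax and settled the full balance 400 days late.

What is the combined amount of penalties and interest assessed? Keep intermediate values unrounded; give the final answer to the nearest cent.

Penalty periods: ⌈400/30⌉ = 14; penalty = 14 × 0.5% × kr 360,000.76 = kr 25,200.05…
Interest: kr 360,000.76 × ((1 + 0.0001)^400 − 1) = kr 360,000.76 × 0.04080869… = kr 14,691.1604…
Penalties + interest = kr 25,200.0532 + kr 14,691.1604… = kr 39,891.21

kr 39,891.21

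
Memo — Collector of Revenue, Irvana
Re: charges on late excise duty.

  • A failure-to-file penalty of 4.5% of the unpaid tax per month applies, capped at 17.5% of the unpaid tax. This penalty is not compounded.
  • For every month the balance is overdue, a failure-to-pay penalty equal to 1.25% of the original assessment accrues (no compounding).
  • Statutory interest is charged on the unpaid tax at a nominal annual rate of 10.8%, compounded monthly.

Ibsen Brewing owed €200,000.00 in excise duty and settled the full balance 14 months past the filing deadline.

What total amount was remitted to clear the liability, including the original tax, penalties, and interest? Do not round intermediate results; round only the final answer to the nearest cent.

€296,728.61

Failure-to-file: 14 × 4.5% × €200,000.00 = €126,000.00, capped at 17.5% × €200,000.00 = €35,000.00
Failure-to-pay penalty: 14 × 1.25% × €200,000.00 = €35,000.00
Interest (10.8%/yr ÷ 12 = 0.9%/month): €200,000.00 × ((1 + 0.009)^14 − 1) = €26,728.6087…
Total = €200,000.00 + €70,000.0000 + €26,728.6087… = €296,728.61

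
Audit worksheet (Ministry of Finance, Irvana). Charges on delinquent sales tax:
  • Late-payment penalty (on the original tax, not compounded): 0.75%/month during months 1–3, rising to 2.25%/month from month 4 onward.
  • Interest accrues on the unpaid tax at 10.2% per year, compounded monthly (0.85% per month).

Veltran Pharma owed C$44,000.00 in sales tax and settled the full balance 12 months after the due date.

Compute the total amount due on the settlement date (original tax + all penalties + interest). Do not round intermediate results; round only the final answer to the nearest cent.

C$58,603.87

Penalty, months 1–3: 3 × 0.75% × C$44,000.00 = C$990.00
Penalty, months 4–12: 9 × 2.25% × C$44,000.00 = C$8,910.00
Interest: C$44,000.00 × ((1 + 0.0085)^12 − 1) = C$44,000.00 × 0.1069062… = C$4,703.8740…
Total = C$44,000.00 + C$9,900.0000 + C$4,703.8740… = C$58,603.87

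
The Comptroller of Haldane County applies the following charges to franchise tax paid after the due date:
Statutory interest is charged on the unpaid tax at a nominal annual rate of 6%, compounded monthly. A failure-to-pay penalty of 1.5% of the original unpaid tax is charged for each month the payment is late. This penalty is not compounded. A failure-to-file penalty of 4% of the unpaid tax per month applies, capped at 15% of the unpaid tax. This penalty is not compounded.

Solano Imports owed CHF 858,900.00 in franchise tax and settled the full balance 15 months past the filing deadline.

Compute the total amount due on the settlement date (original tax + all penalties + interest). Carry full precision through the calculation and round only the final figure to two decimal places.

Failure-to-file: 15 × 4% × CHF 858,900.00 = CHF 515,340.00, capped at 15% × CHF 858,900.00 = CHF 128,835.00
Failure-to-pay penalty: 15 × 1.5% × CHF 858,900.00 = CHF 193,252.50
Interest (6%/yr ÷ 12 = 0.5%/month): CHF 858,900.00 × ((1 + 0.005)^15 − 1) = CHF 66,721.7033…
Total = CHF 858,900.00 + CHF 322,087.5000 + CHF 66,721.7033… = CHF 1,247,709.20

CHF 1,247,709.20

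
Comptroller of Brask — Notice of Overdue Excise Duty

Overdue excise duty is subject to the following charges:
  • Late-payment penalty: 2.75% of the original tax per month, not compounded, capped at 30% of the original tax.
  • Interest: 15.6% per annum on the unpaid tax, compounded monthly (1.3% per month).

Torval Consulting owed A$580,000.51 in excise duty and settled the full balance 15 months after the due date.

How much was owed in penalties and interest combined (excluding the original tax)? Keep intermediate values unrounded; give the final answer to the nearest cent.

Penalty (uncapped): 15 × 2.75% × A$580,000.51 = A$239,250.21…; cap = 30% × A$580,000.51 = A$174,000.15… → penalty = A$174,000.15…
Interest: A$580,000.51 × ((1 + 0.013)^15 − 1) = A$580,000.51 × 0.2137848… = A$123,995.2700…
Penalties + interest = A$174,000.1530 + A$123,995.2700… = A$297,995.42

A$297,995.42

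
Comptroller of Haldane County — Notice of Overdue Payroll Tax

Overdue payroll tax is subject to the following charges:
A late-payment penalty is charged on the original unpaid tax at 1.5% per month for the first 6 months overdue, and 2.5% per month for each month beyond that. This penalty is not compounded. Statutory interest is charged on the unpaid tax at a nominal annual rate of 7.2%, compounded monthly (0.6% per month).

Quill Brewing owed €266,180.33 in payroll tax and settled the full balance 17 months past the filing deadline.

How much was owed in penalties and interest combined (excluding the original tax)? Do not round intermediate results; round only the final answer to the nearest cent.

Penalty, months 1–6: 6 × 1.5% × €266,180.33 = €23,956.23…
Penalty, months 7–17: 11 × 2.5% × €266,180.33 = €73,199.59…
Interest: €266,180.33 × ((1 + 0.006)^17 − 1) = €266,180.33 × 0.1070460… = €28,493.5431…
Penalties + interest = €97,155.8205… + €28,493.5431… = €125,649.36

€125,649.36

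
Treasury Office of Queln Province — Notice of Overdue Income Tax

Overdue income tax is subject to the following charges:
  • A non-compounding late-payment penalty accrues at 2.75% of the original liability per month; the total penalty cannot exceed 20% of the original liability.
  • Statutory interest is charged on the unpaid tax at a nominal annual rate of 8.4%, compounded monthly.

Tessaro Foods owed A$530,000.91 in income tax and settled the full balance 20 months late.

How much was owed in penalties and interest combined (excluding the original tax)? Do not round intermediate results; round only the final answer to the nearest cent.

Penalty (uncapped): 20 × 2.75% × A$530,000.91 = A$291,500.50…; cap = 20% × A$530,000.91 = A$106,000.18… → penalty = A$106,000.18…
Interest (8.4%/yr ÷ 12 = 0.7%/month): A$530,000.91 × ((1 + 0.007)^20 − 1) = A$79,347.9828…
Penalties + interest = A$106,000.1820 + A$79,347.9828… = A$185,348.16

A$185,348.16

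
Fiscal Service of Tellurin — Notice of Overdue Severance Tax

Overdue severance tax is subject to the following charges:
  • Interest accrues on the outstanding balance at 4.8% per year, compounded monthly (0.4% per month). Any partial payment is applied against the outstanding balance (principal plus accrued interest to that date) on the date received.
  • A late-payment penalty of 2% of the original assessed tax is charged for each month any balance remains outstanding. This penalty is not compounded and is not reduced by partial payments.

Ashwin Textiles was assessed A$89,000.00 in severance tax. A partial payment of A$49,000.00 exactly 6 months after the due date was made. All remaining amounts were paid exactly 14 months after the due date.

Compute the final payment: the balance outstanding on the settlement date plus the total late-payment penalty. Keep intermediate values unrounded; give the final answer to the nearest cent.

Balance at month 6: A$89,000.0000 × (1 + 0.004)^6 = A$91,157.4743…
After A$49,000.00 payment: A$91,157.4743… − A$49,000.00 = A$42,157.4743…
Balance at month 14: A$42,157.4743… × (1 + 0.004)^8 = A$43,525.5518…
Penalty: 14 × 2% × A$89,000.00 = A$24,920.00
Final settlement = outstanding balance + penalty = A$43,525.5518… + A$24,920.00 = A$68,445.55

A$68,445.55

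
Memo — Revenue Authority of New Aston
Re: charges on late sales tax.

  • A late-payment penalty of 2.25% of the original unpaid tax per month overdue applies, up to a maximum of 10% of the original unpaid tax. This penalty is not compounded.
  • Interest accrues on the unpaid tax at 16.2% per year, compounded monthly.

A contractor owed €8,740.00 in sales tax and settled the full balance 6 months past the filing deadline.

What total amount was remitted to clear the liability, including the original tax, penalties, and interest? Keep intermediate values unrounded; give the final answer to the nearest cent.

Penalty (uncapped): 6 × 2.25% × €8,740.00 = €1,179.90; cap = 10% × €8,740.00 = €874.00 → penalty = €874.00
Interest (16.2%/yr ÷ 12 = 1.35%/month): €8,740.00 × ((1 + 0.0135)^6 − 1) = €732.2674…
Total = €8,740.00 + €874.0000 + €732.2674… = €10,346.27

€10,346.27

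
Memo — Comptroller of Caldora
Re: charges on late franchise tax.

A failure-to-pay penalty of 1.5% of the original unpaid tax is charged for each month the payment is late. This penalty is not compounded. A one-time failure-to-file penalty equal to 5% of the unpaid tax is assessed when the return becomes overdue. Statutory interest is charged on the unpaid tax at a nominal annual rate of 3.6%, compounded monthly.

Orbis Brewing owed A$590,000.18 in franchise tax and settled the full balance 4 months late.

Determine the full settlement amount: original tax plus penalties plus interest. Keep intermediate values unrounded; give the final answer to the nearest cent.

A$662,012.13

Failure-to-file penalty: 5% × A$590,000.18 = A$29,500.01…
Failure-to-pay penalty: 4 × 1.5% × A$590,000.18 = A$35,400.01…
Interest (3.6%/yr ÷ 12 = 0.3%/month): A$590,000.18 × ((1 + 0.003)^4 − 1) = A$7,111.9259…
Total = A$590,000.18 + A$64,900.0198 + A$7,111.9259… = A$662,012.13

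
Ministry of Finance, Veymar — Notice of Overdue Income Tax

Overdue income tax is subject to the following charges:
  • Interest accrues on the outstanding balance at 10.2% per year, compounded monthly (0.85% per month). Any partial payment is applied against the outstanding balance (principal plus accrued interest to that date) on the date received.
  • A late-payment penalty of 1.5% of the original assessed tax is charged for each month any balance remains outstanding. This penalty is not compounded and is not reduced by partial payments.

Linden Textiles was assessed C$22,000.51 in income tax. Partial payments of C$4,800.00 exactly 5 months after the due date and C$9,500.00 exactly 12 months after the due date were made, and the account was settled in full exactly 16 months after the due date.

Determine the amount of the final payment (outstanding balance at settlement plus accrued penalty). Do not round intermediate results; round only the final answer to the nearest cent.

Balance at month 5: C$22,000.5100 × (1 + 0.0085)^5 = C$22,951.5627…
After C$4,800.00 payment: C$22,951.5627… − C$4,800.00 = C$18,151.5627…
Balance at month 12: C$18,151.5627… × (1 + 0.0085)^7 = C$19,259.5147…
After C$9,500.00 payment: C$19,259.5147… − C$9,500.00 = C$9,759.5147…
Balance at month 16: C$9,759.5147… × (1 + 0.0085)^4 = C$10,095.5929…
Penalty: 16 × 1.5% × C$22,000.51 = C$5,280.12…
Final settlement = outstanding balance + penalty = C$10,095.5929… + C$5,280.12… = C$15,375.72

C$15,375.72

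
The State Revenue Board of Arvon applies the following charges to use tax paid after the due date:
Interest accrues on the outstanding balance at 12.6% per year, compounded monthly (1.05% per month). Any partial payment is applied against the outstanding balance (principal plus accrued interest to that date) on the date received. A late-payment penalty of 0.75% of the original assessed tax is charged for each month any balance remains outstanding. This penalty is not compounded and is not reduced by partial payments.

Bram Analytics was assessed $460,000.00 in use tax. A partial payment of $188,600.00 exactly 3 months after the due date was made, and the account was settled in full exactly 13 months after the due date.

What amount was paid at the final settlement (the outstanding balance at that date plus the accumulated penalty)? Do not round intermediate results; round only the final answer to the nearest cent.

$362,386.76

Balance at month 3: $460,000.0000 × (1 + 0.0105)^3 = $474,642.6775…
After $188,600.00 payment: $474,642.6775… − $188,600.00 = $286,042.6775…
Balance at month 13: $286,042.6775… × (1 + 0.0105)^10 = $317,536.7629…
Penalty: 13 × 0.75% × $460,000.00 = $44,850.00
Final settlement = outstanding balance + penalty = $317,536.7629… + $44,850.00 = $362,386.76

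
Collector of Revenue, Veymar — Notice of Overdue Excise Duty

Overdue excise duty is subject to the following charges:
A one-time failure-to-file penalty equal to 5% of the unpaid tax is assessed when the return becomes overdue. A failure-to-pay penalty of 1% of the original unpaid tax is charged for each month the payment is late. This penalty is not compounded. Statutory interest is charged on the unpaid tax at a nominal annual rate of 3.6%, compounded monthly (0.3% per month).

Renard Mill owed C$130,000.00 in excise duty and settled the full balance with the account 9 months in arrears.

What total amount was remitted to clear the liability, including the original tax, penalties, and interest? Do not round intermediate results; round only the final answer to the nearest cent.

Failure-to-file penalty: 5% × C$130,000.00 = C$6,500.00
Failure-to-pay penalty = 1% × C$130,000.00 × 9 mo = C$11,700.00
Interest: C$130,000.00 × ((1 + 0.003)^9 − 1) = C$130,000.00 × 0.0273263… = C$3,552.4162…
Total = C$130,000.00 + C$18,200.0000 + C$3,552.4162… = C$151,752.42

C$151,752.42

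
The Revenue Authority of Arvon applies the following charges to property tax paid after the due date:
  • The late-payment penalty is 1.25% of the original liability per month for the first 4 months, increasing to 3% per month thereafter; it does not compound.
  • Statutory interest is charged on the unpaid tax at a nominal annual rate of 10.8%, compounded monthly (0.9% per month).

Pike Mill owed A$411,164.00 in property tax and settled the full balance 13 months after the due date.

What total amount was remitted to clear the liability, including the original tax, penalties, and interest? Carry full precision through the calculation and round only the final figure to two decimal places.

Penalty, months 1–4: 4 × 1.25% × A$411,164.00 = A$20,558.20
Penalty, months 5–13: 9 × 3% × A$411,164.00 = A$111,014.28
Interest: A$411,164.00 × ((1 + 0.009)^13 − 1) = A$411,164.00 × 0.1235313… = A$50,791.6078…
Total = A$411,164.00 + A$131,572.4800 + A$50,791.6078… = A$593,528.09

A$593,528.09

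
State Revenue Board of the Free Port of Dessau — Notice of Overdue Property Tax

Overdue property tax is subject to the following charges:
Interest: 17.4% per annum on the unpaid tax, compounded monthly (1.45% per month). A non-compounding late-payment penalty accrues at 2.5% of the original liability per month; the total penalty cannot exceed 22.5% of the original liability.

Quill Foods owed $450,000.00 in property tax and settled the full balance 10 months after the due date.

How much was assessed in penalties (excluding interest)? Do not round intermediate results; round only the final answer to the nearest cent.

Penalty (uncapped): 10 × 2.5% × $450,000.00 = $112,500.00; cap = 22.5% × $450,000.00 = $101,250.00 → penalty = $101,250.00

$101,250.00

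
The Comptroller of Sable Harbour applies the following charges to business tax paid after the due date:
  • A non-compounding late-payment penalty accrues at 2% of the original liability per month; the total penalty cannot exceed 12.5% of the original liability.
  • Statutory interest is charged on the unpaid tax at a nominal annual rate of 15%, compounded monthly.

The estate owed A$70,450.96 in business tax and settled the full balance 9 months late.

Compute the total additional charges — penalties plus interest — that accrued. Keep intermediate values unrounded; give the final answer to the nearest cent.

Penalty (uncapped): 9 × 2% × A$70,450.96 = A$12,681.17…; cap = 12.5% × A$70,450.96 = A$8,806.37 → penalty = A$8,806.37
Interest (15%/yr ÷ 12 = 1.25%/month): A$70,450.96 × ((1 + 0.0125)^9 − 1) = A$8,333.7975…
Penalties + interest = A$8,806.3700 + A$8,333.7975… = A$17,140.17

A$17,140.17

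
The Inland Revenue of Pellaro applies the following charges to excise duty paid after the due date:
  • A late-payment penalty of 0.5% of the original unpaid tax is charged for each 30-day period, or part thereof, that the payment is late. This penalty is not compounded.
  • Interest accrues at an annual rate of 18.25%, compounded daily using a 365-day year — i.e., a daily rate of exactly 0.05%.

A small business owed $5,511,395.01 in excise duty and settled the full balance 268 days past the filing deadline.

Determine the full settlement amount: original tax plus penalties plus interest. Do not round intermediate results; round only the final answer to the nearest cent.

$6,549,491.22

Penalty periods: ⌈268/30⌉ = 9; penalty = 9 × 0.5% × $5,511,395.01 = $248,012.78…
Interest: $5,511,395.01 × ((1 + 0.0005)^268 − 1) = $5,511,395.01 × 0.14335453… = $790,083.4379…
Total = $5,511,395.01 + $248,012.7755… + $790,083.4379… = $6,549,491.22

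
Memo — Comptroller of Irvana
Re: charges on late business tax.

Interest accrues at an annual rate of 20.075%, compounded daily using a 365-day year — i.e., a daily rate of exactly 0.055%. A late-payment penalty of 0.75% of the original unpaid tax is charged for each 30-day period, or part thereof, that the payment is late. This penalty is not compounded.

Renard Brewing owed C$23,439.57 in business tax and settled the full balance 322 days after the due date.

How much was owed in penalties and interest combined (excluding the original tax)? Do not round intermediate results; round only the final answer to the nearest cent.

Penalty periods: ⌈322/30⌉ = 11; penalty = 11 × 0.75% × C$23,439.57 = C$1,933.76…
Interest: C$23,439.57 × ((1 + 0.00055)^322 − 1) = C$23,439.57 × 0.19369235… = C$4,540.0653…
Penalties + interest = C$1,933.7645… + C$4,540.0653… = C$6,473.83

C$6,473.83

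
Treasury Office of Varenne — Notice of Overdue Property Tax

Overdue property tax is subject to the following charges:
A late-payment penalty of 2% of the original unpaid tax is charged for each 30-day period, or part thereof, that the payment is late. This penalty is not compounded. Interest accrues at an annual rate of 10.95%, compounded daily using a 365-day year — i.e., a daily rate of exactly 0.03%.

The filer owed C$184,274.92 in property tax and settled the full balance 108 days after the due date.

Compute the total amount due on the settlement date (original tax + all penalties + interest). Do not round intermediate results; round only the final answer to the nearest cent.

Penalty periods: ⌈108/30⌉ = 4; penalty = 4 × 2% × C$184,274.92 = C$14,741.99…
Interest: C$184,274.92 × ((1 + 0.0003)^108 − 1) = C$184,274.92 × 0.03292558… = C$6,067.3579…
Total = C$184,274.92 + C$14,741.9936 + C$6,067.3579… = C$205,084.27

C$205,084.27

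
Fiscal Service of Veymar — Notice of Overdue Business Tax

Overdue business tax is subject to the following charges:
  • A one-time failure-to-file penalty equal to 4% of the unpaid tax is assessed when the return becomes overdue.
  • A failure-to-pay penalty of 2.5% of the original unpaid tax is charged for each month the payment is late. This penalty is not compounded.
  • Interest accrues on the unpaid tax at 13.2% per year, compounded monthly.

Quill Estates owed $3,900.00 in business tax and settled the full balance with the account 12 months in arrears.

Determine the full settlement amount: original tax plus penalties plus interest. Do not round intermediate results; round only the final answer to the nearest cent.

Failure-to-file penalty: 4% × $3,900.00 = $156.00
Failure-to-pay penalty = 2.5% × $3,900.00 × 12 mo = $1,170.00
Interest (13.2%/yr ÷ 12 = 1.1%/month): $3,900.00 × ((1 + 0.011)^12 − 1) = $547.1162…
Total = $3,900.00 + $1,326.0000 + $547.1162… = $5,773.12

$5,773.12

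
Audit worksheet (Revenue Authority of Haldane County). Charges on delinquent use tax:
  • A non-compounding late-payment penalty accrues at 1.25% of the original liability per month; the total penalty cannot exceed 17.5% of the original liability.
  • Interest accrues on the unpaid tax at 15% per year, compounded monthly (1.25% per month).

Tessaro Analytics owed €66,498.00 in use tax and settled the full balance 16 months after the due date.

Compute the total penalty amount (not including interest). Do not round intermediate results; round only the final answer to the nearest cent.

Penalty (uncapped): 16 × 1.25% × €66,498.00 = €13,299.60; cap = 17.5% × €66,498.00 = €11,637.15 → penalty = €11,637.15

€11,637.15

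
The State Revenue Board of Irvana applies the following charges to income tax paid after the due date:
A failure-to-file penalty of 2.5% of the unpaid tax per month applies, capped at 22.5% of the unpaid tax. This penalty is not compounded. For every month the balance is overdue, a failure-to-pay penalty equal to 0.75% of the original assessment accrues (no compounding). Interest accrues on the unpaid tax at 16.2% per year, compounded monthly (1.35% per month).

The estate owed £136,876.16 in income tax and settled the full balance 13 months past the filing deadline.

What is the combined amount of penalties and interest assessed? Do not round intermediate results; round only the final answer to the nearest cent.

Failure-to-file: 13 × 2.5% × £136,876.16 = £44,484.75…, capped at 22.5% × £136,876.16 = £30,797.14…
Failure-to-pay penalty: 13 × 0.75% × £136,876.16 = £13,345.43…
Interest: £136,876.16 × ((1 + 0.0135)^13 − 1) = £136,876.16 × 0.1904435… = £26,067.1755…
Penalties + interest = £44,142.5616 + £26,067.1755… = £70,209.74

£70,209.74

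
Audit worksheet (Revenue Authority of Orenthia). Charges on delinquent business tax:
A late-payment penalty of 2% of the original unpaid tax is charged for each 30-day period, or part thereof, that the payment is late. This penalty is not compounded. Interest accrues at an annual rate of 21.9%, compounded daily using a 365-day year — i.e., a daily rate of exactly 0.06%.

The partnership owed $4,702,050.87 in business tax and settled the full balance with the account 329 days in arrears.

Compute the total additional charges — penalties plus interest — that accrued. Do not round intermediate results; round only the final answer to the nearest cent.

Penalty periods: ⌈329/30⌉ = 11; penalty = 11 × 2% × $4,702,050.87 = $1,034,451.19…
Interest: $4,702,050.87 × ((1 + 0.0006)^329 − 1) = $4,702,050.87 × 0.21815912… = $1,025,795.2945…
Penalties + interest = $1,034,451.1914 + $1,025,795.2945… = $2,060,246.49

$2,060,246.49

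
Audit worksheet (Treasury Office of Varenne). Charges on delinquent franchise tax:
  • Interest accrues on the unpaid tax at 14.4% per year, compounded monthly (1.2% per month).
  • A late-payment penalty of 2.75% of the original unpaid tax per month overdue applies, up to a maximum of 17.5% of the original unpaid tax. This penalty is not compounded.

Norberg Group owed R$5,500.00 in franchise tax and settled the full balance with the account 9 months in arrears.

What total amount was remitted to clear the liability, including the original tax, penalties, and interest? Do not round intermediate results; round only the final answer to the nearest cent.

R$7,085.82

Penalty (uncapped): 9 × 2.75% × R$5,500.00 = R$1,361.25; cap = 17.5% × R$5,500.00 = R$962.50 → penalty = R$962.50
Interest: R$5,500.00 × ((1 + 0.012)^9 − 1) = R$5,500.00 × 0.1133318… = R$623.3249…
Total = R$5,500.00 + R$962.5000 + R$623.3249… = R$7,085.82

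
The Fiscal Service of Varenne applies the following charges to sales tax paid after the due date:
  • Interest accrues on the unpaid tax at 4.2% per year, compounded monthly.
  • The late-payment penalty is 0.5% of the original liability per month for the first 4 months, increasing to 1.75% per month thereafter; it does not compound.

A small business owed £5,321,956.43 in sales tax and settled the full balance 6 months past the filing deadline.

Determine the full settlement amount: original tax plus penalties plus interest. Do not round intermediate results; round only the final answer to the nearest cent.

£5,727,407.60

Penalty, months 1–4: 4 × 0.5% × £5,321,956.43 = £106,439.13…
Penalty, months 5–6: 2 × 1.75% × £5,321,956.43 = £186,268.48…
Interest (4.2%/yr ÷ 12 = 0.35%/month): £5,321,956.43 × ((1 + 0.0035)^6 − 1) = £112,743.5701…
Total = £5,321,956.43 + £292,707.6037… + £112,743.5701… = £5,727,407.60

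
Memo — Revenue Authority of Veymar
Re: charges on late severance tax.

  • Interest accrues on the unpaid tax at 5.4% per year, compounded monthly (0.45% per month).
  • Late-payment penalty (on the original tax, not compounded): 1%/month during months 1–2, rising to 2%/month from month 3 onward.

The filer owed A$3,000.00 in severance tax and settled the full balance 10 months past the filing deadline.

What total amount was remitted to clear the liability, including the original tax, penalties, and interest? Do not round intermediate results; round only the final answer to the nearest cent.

Penalty, months 1–2: 2 × 1% × A$3,000.00 = A$60.00
Penalty, months 3–10: 8 × 2% × A$3,000.00 = A$480.00
Interest: A$3,000.00 × ((1 + 0.0045)^10 − 1) = A$3,000.00 × 0.0459223… = A$137.7668…
Total = A$3,000.00 + A$540.0000 + A$137.7668… = A$3,677.77

A$3,677.77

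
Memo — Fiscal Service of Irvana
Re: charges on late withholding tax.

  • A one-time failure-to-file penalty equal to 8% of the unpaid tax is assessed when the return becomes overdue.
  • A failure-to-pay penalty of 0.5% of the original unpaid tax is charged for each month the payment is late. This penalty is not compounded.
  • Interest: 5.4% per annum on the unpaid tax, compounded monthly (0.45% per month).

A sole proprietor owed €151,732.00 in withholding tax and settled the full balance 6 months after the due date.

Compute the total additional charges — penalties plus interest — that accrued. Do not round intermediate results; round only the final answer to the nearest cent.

Failure-to-file penalty: 8% × €151,732.00 = €12,138.56
Failure-to-pay penalty = 0.5% × €151,732.00 × 6 mo = €4,551.96
Interest: €151,732.00 × ((1 + 0.0045)^6 − 1) = €151,732.00 × 0.0273056… = €4,143.1301…
Penalties + interest = €16,690.5200 + €4,143.1301… = €20,833.65

€20,833.65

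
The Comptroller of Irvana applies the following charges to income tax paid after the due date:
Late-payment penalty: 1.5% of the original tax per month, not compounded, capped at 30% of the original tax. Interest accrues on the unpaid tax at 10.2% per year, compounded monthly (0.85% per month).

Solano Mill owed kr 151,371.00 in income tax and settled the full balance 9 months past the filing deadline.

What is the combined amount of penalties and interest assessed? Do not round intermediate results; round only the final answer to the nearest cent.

Penalty: 9 × 1.5% × kr 151,371.00 = kr 20,435.09… (below the 30% cap of kr 45,411.30)
Interest: kr 151,371.00 × ((1 + 0.0085)^9 − 1) = kr 151,371.00 × 0.0791532… = kr 11,981.5066…
Penalties + interest = kr 20,435.0850 + kr 11,981.5066… = kr 32,416.59

kr 32,416.59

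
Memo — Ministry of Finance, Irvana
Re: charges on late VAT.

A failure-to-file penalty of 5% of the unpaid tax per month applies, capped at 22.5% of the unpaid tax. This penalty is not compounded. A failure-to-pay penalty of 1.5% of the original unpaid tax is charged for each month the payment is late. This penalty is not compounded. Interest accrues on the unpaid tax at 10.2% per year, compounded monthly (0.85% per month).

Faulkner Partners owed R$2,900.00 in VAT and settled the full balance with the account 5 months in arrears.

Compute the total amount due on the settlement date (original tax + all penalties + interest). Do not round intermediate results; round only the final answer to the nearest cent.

Failure-to-file: 5 × 5% × R$2,900.00 = R$725.00, capped at 22.5% × R$2,900.00 = R$652.50
Failure-to-pay penalty = 1.5% × R$2,900.00 × 5 mo = R$217.50
Interest: R$2,900.00 × ((1 + 0.0085)^5 − 1) = R$2,900.00 × 0.0432287… = R$125.3631…
Total = R$2,900.00 + R$870.0000 + R$125.3631… = R$3,895.36

R$3,895.36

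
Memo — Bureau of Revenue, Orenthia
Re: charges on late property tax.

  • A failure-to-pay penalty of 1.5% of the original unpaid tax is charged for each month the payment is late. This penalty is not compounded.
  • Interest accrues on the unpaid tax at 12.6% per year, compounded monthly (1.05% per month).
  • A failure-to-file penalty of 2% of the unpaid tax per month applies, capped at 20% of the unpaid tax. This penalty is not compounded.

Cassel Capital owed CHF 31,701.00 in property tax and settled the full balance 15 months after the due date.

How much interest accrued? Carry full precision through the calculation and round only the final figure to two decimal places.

Interest: CHF 31,701.00 × ((1 + 0.0105)^15 − 1) = CHF 31,701.00 × 0.1696200… = CHF 5,377.1221…

CHF 5,377.12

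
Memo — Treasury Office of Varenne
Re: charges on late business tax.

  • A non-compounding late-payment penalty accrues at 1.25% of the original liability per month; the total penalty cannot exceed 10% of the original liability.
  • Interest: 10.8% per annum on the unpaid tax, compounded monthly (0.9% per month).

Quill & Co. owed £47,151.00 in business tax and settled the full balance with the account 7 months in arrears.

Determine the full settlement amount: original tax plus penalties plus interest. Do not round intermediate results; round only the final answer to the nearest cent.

Penalty: 7 × 1.25% × £47,151.00 = £4,125.71… (below the 10% cap of £4,715.10)
Interest: £47,151.00 × ((1 + 0.009)^7 − 1) = £47,151.00 × 0.0647267… = £3,051.9308…
Total = £47,151.00 + £4,125.7125 + £3,051.9308… = £54,328.64

£54,328.64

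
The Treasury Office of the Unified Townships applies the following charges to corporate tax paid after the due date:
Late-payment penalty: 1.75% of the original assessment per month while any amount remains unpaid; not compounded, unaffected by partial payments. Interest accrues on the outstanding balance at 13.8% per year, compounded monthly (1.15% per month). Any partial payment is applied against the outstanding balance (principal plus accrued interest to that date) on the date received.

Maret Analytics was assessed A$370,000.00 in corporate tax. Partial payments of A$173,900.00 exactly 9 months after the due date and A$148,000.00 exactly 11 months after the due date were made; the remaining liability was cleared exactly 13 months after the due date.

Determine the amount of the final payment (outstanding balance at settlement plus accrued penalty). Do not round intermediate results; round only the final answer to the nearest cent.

A$180,010.37

Balance at month 9: A$370,000.0000 × (1 + 0.0115)^9 = A$410,104.6636…
After A$173,900.00 payment: A$410,104.6636… − A$173,900.00 = A$236,204.6636…
Balance at month 11: A$236,204.6636… × (1 + 0.0115)^2 = A$241,668.6090…
After A$148,000.00 payment: A$241,668.6090… − A$148,000.00 = A$93,668.6090…
Balance at month 13: A$93,668.6090… × (1 + 0.0115)^2 = A$95,835.3746…
Penalty: 13 × 1.75% × A$370,000.00 = A$84,175.00
Final settlement = outstanding balance + penalty = A$95,835.3746… + A$84,175.00 = A$180,010.37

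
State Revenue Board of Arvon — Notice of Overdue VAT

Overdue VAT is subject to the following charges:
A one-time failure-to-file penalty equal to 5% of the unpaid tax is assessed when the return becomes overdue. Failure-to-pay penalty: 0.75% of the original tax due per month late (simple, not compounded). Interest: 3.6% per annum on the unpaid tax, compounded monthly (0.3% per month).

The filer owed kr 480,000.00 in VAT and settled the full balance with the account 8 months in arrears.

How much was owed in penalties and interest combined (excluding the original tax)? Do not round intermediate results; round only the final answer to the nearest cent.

kr 64,441.69

Failure-to-file penalty: 5% × kr 480,000.00 = kr 24,000.00
Failure-to-pay penalty = 0.75% × kr 480,000.00 × 8 mo = kr 28,800.00
Interest: kr 480,000.00 × ((1 + 0.003)^8 − 1) = kr 480,000.00 × 0.0242535… = kr 11,641.6885…
Penalties + interest = kr 52,800.0000 + kr 11,641.6885… = kr 64,441.69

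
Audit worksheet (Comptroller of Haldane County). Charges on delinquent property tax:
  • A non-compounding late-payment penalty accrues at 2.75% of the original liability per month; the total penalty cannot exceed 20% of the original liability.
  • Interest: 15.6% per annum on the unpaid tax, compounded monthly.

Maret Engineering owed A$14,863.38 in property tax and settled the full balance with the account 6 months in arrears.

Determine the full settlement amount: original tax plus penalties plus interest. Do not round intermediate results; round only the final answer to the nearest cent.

A$18,513.52

Penalty: 6 × 2.75% × A$14,863.38 = A$2,452.46… (below the 20% cap of A$2,972.68…)
Interest (15.6%/yr ÷ 12 = 1.3%/month): A$14,863.38 × ((1 + 0.013)^6 − 1) = A$1,197.6818…
Total = A$14,863.38 + A$2,452.4577 + A$1,197.6818… = A$18,513.52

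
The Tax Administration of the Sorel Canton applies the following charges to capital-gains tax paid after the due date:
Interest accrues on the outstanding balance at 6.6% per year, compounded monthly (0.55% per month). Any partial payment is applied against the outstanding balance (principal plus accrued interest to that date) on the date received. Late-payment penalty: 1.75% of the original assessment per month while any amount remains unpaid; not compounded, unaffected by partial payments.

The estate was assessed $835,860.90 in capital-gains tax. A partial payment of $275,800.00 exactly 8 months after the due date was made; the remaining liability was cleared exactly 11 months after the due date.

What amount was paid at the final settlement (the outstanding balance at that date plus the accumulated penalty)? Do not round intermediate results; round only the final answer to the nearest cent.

$768,371.80

Balance at month 8: $835,860.9000 × (1 + 0.0055)^8 = $873,354.5953…
After $275,800.00 payment: $873,354.5953… − $275,800.00 = $597,554.5953…
Balance at month 11: $597,554.5953… × (1 + 0.0055)^3 = $607,468.5736…
Penalty: 11 × 1.75% × $835,860.90 = $160,903.22…
Final settlement = outstanding balance + penalty = $607,468.5736… + $160,903.22… = $768,371.80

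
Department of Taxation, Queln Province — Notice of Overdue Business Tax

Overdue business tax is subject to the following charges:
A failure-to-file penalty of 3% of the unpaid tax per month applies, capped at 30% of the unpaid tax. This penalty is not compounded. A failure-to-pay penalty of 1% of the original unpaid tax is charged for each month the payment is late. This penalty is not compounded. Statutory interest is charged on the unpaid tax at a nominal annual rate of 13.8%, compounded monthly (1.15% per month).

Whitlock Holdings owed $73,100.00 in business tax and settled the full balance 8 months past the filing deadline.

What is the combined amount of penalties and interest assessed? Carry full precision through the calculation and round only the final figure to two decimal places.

Failure-to-file: 8 × 3% × $73,100.00 = $17,544.00 (under the 30% cap)
Failure-to-pay penalty = 1% × $73,100.00 × 8 mo = $5,848.00
Interest: $73,100.00 × ((1 + 0.0115)^8 − 1) = $73,100.00 × 0.0957894… = $7,002.2055…
Penalties + interest = $23,392.0000 + $7,002.2055… = $30,394.21

$30,394.21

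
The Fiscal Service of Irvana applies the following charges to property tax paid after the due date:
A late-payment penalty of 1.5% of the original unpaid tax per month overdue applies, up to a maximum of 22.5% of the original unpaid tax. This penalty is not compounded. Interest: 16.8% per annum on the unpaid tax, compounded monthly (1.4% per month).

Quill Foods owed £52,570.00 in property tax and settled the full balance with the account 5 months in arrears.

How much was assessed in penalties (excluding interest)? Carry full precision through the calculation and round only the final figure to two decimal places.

£3,942.75

Penalty: 5 × 1.5% × £52,570.00 = £3,942.75 (below the 22.5% cap of £11,828.25)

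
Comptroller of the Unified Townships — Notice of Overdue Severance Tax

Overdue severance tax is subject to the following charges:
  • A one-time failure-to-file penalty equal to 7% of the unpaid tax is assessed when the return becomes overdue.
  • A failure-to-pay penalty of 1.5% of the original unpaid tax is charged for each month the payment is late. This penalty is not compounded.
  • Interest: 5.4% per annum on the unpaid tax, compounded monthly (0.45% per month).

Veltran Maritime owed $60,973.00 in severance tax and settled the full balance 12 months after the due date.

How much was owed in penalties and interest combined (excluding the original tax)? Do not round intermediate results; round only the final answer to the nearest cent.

Failure-to-file penalty: 7% × $60,973.00 = $4,268.11
Failure-to-pay penalty: 12 × 1.5% × $60,973.00 = $10,975.14
Interest: $60,973.00 × ((1 + 0.0045)^12 − 1) = $60,973.00 × 0.0553568… = $3,375.2672…
Penalties + interest = $15,243.2500 + $3,375.2672… = $18,618.52

$18,618.52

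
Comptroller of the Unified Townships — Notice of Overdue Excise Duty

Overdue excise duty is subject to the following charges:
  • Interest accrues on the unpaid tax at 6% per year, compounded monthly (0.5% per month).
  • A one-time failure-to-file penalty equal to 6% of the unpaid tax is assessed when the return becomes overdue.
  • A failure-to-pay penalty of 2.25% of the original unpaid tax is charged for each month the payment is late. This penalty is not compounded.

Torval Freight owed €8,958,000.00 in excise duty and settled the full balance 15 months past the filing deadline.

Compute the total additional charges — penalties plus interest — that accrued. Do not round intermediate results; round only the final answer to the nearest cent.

€4,256,686.96

Failure-to-file penalty: 6% × €8,958,000.00 = €537,480.00
Failure-to-pay penalty = 2.25% × €8,958,000.00 × 15 mo = €3,023,325.00
Interest: €8,958,000.00 × ((1 + 0.005)^15 − 1) = €8,958,000.00 × 0.0776827… = €695,881.9633…
Penalties + interest = €3,560,805.0000 + €695,881.9633… = €4,256,686.96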